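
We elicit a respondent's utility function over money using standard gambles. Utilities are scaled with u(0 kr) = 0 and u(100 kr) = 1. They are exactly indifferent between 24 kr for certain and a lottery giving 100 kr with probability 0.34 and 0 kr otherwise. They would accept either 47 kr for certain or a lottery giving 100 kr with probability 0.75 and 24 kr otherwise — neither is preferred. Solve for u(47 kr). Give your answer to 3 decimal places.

The first gamble pins u(24 kr): it must equal 0.34·1 + 0.66·0 = 0.34.
The second indifference gives u(47 kr) = 0.75·u(100 kr) + 0.25·u(24 kr) = 0.75·1.00 + 0.25·0.34 = 0.8350.

0.835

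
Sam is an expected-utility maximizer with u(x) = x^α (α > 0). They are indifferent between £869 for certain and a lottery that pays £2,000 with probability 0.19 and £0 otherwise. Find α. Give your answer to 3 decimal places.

Since u(0) = 0, the lottery's EU is 0.19·2000^α.
Indifference: 869^α = 0.19·2000^α, so (869/2000)^α = 0.19.
Take logs: α = ln 0.19 / ln(869/2000) ≈ 1.99234.

α ≈ 1.992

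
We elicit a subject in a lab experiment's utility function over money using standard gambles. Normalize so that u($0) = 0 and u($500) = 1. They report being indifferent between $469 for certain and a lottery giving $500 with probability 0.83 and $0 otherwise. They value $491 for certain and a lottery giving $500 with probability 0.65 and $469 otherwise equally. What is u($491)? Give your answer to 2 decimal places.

0.94

The first gamble pins u($469): it must equal 0.83·1 + 0.17·0 = 0.83.
The second indifference gives u($491) = 0.65·u($500) + 0.35·u($469) = 0.65·1.00 + 0.35·0.83 = 0.9405.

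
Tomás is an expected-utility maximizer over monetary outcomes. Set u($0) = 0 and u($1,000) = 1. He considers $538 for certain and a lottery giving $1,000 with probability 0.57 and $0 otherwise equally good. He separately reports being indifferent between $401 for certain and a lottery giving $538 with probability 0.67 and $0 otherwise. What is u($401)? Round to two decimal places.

First, u($538) = 0.57·u($1,000) + 0.43·u($0) = 0.57.
Chaining: u($401) = 0.67·0.57 + 0.33·0.00 = 0.3819.

0.38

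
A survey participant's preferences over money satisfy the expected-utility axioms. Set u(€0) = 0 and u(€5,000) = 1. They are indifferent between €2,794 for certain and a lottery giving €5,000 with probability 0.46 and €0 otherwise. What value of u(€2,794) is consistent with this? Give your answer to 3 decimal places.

0.460

u(€2,794) equals the lottery's expected utility: 0.46·1 + 0.54·0 = 0.46.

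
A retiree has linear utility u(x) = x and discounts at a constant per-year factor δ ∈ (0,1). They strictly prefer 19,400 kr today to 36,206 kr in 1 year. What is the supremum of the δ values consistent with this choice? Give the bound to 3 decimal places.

δ < 0.536

Under u(x) = x this choice says 19400 > δ·36206.
So δ < 19400/36206 = 0.53582.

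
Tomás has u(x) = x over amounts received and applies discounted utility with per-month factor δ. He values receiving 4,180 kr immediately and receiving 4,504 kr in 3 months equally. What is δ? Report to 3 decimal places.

δ ≈ 0.975

The payoff in 3 months is discounted by δ^3, so u(4180) = δ^3·u(4504) and δ^3 = u(4180)/u(4504).
With u(x) = x: δ^3 = 4180/4504 = 0.92806.
So δ = 0.92806^(1/3) ≈ 0.975.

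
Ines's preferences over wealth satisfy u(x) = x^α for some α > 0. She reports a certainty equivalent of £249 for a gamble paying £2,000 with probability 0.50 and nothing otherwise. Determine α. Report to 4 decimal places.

EU(lottery) = 0.50·2000^α + 0.50·0 = 0.50·2000^α.
Setting u(249) equal to that: 249^α = 0.50·2000^α ⇒ (249/2000)^α = 0.50.
α = ln(0.50) / ln(249/2000) = -0.6931472/-2.0834496 ≈ 0.3327.

α ≈ 0.3327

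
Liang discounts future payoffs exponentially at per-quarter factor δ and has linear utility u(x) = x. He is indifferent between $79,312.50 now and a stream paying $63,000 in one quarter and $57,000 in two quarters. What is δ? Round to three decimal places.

The stream is worth 63000δ + 57000δ² today, so 63000δ + 57000δ² = 79312.50.
Rearranged: 57000δ² + 63000δ − 79312.50 = 0.
δ = (−63000 + √(63000² + 4·57000·79312.50)) / (2·57000) = (−63000 + √22052250000.00) / 114000 ≈ 0.750.

δ ≈ 0.750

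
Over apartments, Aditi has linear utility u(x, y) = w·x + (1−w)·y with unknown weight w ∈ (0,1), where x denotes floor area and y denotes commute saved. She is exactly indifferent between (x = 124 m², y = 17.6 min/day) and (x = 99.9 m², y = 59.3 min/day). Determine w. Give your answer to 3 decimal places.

w = 0.634

u(124,17.6) = u(99.9,59.3) means w·124 + (1−w)·17.6 = w·99.9 + (1−w)·59.3.
w·(124−99.9) = (1−w)·(59.3−17.6), i.e. w·24.1 = (1−w)·41.7.
Hence w = 41.7/(24.1+41.7) = 41.7/65.8 = 0.634.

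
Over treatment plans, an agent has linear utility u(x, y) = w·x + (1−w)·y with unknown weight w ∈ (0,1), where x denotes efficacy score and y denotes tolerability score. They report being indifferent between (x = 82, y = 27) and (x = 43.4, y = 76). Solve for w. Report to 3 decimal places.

u(82,27) = u(43.4,76) means w·82 + (1−w)·27 = w·43.4 + (1−w)·76.
Rearranging, 38.6·w − 49·(1−w) = 0.
Hence w = 49/(38.6+49) = 49/87.6 = 0.559.

w = 0.559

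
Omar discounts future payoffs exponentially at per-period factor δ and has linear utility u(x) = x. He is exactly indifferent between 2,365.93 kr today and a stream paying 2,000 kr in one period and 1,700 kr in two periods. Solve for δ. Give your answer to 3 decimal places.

δ ≈ 0.730

Present value of the stream is 2000·δ + 1700·δ². Indifference gives 2000δ + 1700δ² = 2365.93.
That is, 1700δ² + 2000δ − 2365.93 = 0, a quadratic in δ.
The positive root is δ = [−2000 + √(2000² + 4·1700·2365.93)] / (2·1700) = (−2000 + 4482.000)/3400 ≈ 0.730.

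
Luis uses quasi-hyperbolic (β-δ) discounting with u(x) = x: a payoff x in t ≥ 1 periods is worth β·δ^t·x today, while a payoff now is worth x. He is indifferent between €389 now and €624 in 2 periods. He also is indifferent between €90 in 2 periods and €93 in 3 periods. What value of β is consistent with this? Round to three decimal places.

β ≈ 0.666

The second indifference involves only future payoffs, so β cancels: β·δ^2·90 = β·δ^3·93, giving δ = 90/93 = 0.96774.
Now use the now-vs-future pair: 389 = β·δ^2·624 gives β = 389/(0.93652·624) ≈ 0.666.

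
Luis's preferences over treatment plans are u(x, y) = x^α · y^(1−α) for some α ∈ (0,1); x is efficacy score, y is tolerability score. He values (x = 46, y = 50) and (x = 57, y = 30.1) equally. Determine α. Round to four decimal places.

Indifference: 46^α · 50^(1−α) = 57^α · 30.1^(1−α).
(46/57)^α = (30.1/50)^(1−α); take logs: α·ln(46/57) = (1−α)·ln(30.1/50), i.e. α·-0.2144099 = (1−α)·-0.5074978.
So α/(1−α) = (-0.5074978)/(-0.2144099) = 2.3669513, and α = 2.3669513/3.3669513 ≈ 0.7030.

α ≈ 0.7030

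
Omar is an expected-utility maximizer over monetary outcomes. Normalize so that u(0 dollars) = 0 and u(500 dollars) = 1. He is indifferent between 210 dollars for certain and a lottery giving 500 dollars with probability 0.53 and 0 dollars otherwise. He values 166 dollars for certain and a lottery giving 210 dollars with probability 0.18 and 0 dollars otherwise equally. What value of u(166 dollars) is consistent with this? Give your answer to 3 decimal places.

0.095

The first gamble pins u(210 dollars): it must equal 0.53·1 + 0.47·0 = 0.53.
Then u(166 dollars) = 0.18·u(210 dollars) + 0.82·u(0 dollars) = 0.18·0.53 + 0.82·0.00 = 0.0954.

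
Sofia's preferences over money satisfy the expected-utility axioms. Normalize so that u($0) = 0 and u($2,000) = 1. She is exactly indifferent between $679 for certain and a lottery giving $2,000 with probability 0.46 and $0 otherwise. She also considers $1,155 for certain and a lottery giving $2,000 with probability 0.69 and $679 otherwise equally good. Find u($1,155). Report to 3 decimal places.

0.833

First, u($679) = 0.46·u($2,000) + 0.54·u($0) = 0.46.
Then u($1,155) = 0.69·u($2,000) + 0.31·u($679) = 0.69·1.00 + 0.31·0.46 = 0.8326.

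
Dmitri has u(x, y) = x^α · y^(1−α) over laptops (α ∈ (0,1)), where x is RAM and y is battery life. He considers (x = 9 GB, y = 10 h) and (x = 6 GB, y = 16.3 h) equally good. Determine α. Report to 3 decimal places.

α ≈ 0.546

Indifference: 9^α · 10^(1−α) = 6^α · 16.3^(1−α).
Taking logs: α·ln 9 + (1−α)·ln 10 = α·ln 6 + (1−α)·ln 16.3, i.e. α·0.405465 = (1−α)·0.488580.
Thus α·(0.894045) = 0.488580, so α = 0.488580/0.894045 ≈ 0.546.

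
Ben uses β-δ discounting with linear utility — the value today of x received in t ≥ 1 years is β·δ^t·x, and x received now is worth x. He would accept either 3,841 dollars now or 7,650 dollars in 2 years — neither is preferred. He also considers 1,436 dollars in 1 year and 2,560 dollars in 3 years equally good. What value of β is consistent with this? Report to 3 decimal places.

β ≈ 0.895

Both payoffs in the second observation are in the future, so β drops out: δ^1·1436 = δ^3·2560 ⇒ δ^2 = 1436/2560 = 0.56094, so δ = 0.74896.
Substituting δ into 3841 = β·δ^2·7650: β = 3841/(4291.172) ≈ 0.895.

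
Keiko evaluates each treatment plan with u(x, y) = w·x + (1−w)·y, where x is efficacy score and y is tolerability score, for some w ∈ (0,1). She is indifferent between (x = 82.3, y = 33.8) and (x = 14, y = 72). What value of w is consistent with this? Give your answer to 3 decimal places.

w = 0.359

Indifference: w·82.3 + (1−w)·33.8 = w·14 + (1−w)·72.
Rearranging, 68.3·w − 38.2·(1−w) = 0.
The marginal rate of substitution is 38.2/68.3, so w = 38.2/(68.3+38.2) = 0.359.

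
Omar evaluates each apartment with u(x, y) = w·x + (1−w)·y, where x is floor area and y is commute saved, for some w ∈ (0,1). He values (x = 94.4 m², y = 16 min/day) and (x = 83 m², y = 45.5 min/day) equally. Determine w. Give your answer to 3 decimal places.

w = 0.721

Equating utilities: w·94.4 + (1−w)·16 = w·83 + (1−w)·45.5.
w·(94.4−83) = (1−w)·(45.5−16), i.e. w·11.4 = (1−w)·29.5.
So w/(1−w) = 29.5/11.4 = 2.5877, giving w = 29.5/(11.4+29.5) = 0.721.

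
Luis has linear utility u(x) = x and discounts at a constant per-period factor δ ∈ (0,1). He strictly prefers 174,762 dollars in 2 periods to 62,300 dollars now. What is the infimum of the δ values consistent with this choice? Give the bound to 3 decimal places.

δ > 0.597

Under u(x) = x this choice says 62300 < δ^2·174762.
Dividing by 174762: δ^2 > 0.35648. Both sides are positive, so the square root keeps the direction.
δ > 0.35648^(1/2) = 0.597.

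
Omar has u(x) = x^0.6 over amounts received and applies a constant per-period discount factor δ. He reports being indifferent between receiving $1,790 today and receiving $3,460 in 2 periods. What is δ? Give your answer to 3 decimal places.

The payoff in 2 periods is discounted by δ^2, so u(1790) = δ^2·u(3460) and δ^2 = u(1790)/u(3460).
With u(x) = x^0.6: δ^2 = 1790^0.6/3460^0.6 = (1790/3460)^0.6 = 0.67339.
Hence δ = (0.67339)^(1/2) = 0.82060.

δ ≈ 0.821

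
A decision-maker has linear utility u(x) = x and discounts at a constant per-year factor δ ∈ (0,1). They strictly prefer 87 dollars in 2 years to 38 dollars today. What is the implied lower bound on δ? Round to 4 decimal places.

δ > 0.6609

Under u(x) = x this choice says 38 < δ^2·87.
So δ^2 > 38/87 = 0.43678; taking the square root of both positive sides preserves the inequality.
δ > (38/87)^(1/2) ≈ 0.6609.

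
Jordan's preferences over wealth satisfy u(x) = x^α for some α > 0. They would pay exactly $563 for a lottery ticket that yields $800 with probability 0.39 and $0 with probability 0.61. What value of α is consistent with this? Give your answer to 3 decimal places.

α ≈ 2.680

Since u(0) = 0, the lottery's EU is 0.39·800^α.
Indifference: 563^α = 0.39·800^α, so (563/800)^α = 0.39.
Taking logs: α·ln(563/800) = ln(0.39), so α = -0.941609 / -0.351332 ≈ 2.680.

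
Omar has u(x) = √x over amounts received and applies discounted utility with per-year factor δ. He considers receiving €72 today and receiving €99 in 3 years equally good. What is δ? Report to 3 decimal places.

Indifference means u(72) = δ^3 · u(99), so δ^3 = u(72)/u(99).
With u(x) = √x: δ^3 = √72/√99 = √(72/99) = 0.85280.
Hence δ = (0.85280)^(1/3) = 0.94831.

δ ≈ 0.948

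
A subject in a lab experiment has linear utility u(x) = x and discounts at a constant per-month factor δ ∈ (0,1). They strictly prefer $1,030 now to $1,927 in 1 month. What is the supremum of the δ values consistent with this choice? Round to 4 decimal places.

Comparing present values: 1030 > δ·1927.
So δ < 1030/1927 = 0.53451.

δ < 0.5345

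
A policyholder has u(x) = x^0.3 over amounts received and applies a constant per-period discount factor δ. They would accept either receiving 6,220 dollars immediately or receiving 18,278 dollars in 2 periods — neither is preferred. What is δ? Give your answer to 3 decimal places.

δ ≈ 0.851

The payoff in 2 periods is discounted by δ^2, so u(6220) = δ^2·u(18278) and δ^2 = u(6220)/u(18278).
Since u(x) = x^0.3, δ^2 = (6220/18278)^0.3 = 0.34030^0.3 = 0.72370.
Taking the square root: δ = 0.72370^(1/2) ≈ 0.851.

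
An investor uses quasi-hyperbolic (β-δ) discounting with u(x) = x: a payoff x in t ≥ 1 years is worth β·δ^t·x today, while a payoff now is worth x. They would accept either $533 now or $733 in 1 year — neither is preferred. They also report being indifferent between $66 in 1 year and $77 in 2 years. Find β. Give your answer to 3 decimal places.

β ≈ 0.848

From the later pair, β·δ^1·66 = β·δ^2·77; dividing through, δ = 66/77 = 0.85714.
Now use the now-vs-future pair: 533 = β·δ·733 gives β = 533/(0.85714·733) ≈ 0.848.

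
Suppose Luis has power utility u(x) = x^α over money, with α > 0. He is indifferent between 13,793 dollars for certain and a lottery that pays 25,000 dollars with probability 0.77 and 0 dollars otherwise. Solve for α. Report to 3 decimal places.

α ≈ 0.439

Since u(0) = 0, the lottery's EU is 0.77·25000^α.
Indifference: 13793^α = 0.77·25000^α, so (13793/25000)^α = 0.77.
Taking logs: α·ln(13793/25000) = ln(0.77), so α = -0.261365 / -0.594715 ≈ 0.439.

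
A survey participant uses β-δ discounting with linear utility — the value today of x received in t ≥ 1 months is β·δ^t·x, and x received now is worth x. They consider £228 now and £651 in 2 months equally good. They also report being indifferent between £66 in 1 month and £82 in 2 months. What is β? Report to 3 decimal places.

β ≈ 0.541

Both payoffs in the second observation are in the future, so β drops out: δ^1·66 = δ^2·82 ⇒ δ = 66/82 = 0.80488.
Now use the now-vs-future pair: 228 = β·δ^2·651 gives β = 228/(0.64783·651) ≈ 0.541.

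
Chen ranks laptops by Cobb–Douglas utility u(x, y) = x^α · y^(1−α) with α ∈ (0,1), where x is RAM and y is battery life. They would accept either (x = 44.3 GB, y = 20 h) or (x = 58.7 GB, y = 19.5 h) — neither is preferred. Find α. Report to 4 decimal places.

α ≈ 0.0825

The Cobb–Douglas utilities coincide, so 44.3^α·20^(1−α) = 58.7^α·19.5^(1−α).
Taking logs: α·ln 44.3 + (1−α)·ln 20 = α·ln 58.7 + (1−α)·ln 19.5, i.e. α·-0.2814550 = (1−α)·-0.0253178.
So α/(1−α) = (-0.0253178)/(-0.2814550) = 0.0899533, and α = 0.0899533/1.0899533 ≈ 0.0825.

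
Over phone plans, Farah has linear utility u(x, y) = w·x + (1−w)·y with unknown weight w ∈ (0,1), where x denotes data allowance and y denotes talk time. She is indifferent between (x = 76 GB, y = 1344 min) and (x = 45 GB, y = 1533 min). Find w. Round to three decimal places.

w = 0.859

Equating utilities: w·76 + (1−w)·1344 = w·45 + (1−w)·1533.
Collecting terms: w·31 = (1−w)·189.
The marginal rate of substitution is 189/31, so w = 189/(31+189) = 0.859.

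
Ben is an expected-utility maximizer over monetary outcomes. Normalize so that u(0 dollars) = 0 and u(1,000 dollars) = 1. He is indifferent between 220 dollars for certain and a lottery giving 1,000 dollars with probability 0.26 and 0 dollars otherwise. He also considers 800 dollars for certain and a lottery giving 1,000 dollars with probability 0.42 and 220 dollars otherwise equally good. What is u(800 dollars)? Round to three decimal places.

The first gamble pins u(220 dollars): it must equal 0.26·1 + 0.74·0 = 0.26.
The second indifference gives u(800 dollars) = 0.42·u(1,000 dollars) + 0.58·u(220 dollars) = 0.42·1.00 + 0.58·0.26 = 0.5708.

0.571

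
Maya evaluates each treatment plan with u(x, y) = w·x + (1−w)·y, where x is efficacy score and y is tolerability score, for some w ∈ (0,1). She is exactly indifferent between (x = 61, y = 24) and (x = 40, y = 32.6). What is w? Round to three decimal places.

u(61,24) = u(40,32.6) means w·61 + (1−w)·24 = w·40 + (1−w)·32.6.
Rearranging, 21·w − 8.6·(1−w) = 0.
Hence w = 8.6/(21+8.6) = 8.6/29.6 = 0.291.

w = 0.291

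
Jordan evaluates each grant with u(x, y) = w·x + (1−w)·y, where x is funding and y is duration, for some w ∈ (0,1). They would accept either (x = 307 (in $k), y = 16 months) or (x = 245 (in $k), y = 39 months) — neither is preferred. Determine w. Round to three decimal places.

u(307,16) = u(245,39) means w·307 + (1−w)·16 = w·245 + (1−w)·39.
Rearranging, 62·w − 23·(1−w) = 0.
The marginal rate of substitution is 23/62, so w = 23/(62+23) = 0.271.

w = 0.271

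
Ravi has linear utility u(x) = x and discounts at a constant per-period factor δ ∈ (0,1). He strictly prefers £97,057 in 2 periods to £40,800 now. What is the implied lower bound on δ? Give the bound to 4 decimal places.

δ > 0.6484

Comparing present values: 40800 < δ^2·97057.
Hence δ^2 > 40800/97057 = 0.42037, and x ↦ x^(1/2) is increasing on (0,∞).
δ > 0.42037^(1/2) = 0.6484.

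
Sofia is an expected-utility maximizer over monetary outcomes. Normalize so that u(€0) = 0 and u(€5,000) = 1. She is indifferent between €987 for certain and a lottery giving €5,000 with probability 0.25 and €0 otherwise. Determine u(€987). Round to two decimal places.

0.25

u(€987) equals the lottery's expected utility: 0.25·1 + 0.75·0 = 0.25.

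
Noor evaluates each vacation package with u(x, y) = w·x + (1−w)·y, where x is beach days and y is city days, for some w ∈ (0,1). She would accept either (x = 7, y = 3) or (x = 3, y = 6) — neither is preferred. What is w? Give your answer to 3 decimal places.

w = 0.429

Indifference: w·7 + (1−w)·3 = w·3 + (1−w)·6.
w·(7−3) = (1−w)·(6−3), i.e. w·4 = (1−w)·3.
Hence w = 3/(4+3) = 3/7 = 0.429.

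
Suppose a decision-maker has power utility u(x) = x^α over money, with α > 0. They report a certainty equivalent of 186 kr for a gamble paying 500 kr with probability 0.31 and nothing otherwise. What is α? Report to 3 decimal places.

α ≈ 1.184

Since u(0) = 0, the lottery's EU is 0.31·500^α.
Equating: 186^α = 0.31·500^α, i.e. 0.3720^α = 0.31.
α = ln(0.31) / ln(186/500) = -1.171183/-0.988861 ≈ 1.184.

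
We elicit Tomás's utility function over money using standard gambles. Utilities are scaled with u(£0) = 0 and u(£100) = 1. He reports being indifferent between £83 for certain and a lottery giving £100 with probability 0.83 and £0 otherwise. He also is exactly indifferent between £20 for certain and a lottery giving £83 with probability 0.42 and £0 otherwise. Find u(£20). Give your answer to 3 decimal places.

0.349

First, u(£83) = 0.83·u(£100) + 0.17·u(£0) = 0.83.
The second indifference gives u(£20) = 0.42·u(£83) + 0.58·u(£0) = 0.42·0.83 + 0.58·0.00 = 0.3486.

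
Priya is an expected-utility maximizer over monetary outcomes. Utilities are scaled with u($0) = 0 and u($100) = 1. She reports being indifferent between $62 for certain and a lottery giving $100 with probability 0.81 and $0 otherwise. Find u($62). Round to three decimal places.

0.810

The indifference gives u($62) = 0.81·u($100) + 0.19·u($0) = 0.81·1 + 0.19·0 = 0.81.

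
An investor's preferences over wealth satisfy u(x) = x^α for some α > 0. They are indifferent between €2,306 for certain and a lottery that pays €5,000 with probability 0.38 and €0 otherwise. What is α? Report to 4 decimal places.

The lottery's expected utility is 0.38·u(5000) + 0.62·u(0) = 0.38·5000^α (since u(0) = 0 for α > 0).
Indifference: 2306^α = 0.38·5000^α, so (2306/5000)^α = 0.38.
Taking logs: α·ln(2306/5000) = ln(0.38), so α = -0.9675840 / -0.7739235 ≈ 1.2502.

α ≈ 1.2502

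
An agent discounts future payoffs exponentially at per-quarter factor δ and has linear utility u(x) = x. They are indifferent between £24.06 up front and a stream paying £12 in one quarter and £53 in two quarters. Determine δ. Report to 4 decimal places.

Equating present values: 24.06 = 12δ + 53δ².
Rearranged: 53δ² + 12δ − 24.06 = 0.
δ = (−12 + √(12² + 4·53·24.06)) / (2·53) = (−12 + √5244.72) / 106 ≈ 0.5700.

δ ≈ 0.5700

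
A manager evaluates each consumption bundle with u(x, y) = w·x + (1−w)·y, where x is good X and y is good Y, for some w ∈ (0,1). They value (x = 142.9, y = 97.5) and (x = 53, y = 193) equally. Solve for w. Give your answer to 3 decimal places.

u(142.9,97.5) = u(53,193) means w·142.9 + (1−w)·97.5 = w·53 + (1−w)·193.
Rearranging, 89.9·w − 95.5·(1−w) = 0.
The marginal rate of substitution is 95.5/89.9, so w = 95.5/(89.9+95.5) = 0.515.

w = 0.515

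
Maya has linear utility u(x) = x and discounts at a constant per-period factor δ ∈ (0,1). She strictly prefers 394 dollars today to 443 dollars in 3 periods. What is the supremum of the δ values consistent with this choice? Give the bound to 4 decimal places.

Under u(x) = x this choice says 394 > δ^3·443.
Dividing by 443: δ^3 < 0.88939. Both sides are positive, so the cube root keeps the direction.
δ < (394/443)^(1/3) ≈ 0.9617.

δ < 0.9617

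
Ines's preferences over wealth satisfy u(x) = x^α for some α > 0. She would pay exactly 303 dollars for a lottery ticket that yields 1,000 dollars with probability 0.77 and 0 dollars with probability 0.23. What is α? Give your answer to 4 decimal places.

α ≈ 0.2189

EU(lottery) = 0.77·1000^α + 0.23·0 = 0.77·1000^α.
Equating: 303^α = 0.77·1000^α, i.e. 0.3030^α = 0.77.
α = ln(0.77) / ln(303/1000) = -0.2613648/-1.1940225 ≈ 0.2189.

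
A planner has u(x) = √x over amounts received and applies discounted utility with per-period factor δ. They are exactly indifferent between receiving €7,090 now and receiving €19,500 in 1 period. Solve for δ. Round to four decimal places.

δ ≈ 0.6030

The payoff in 1 period is discounted by δ, so u(7090) = δ·u(19500) and δ = u(7090)/u(19500).
With u(x) = √x: δ = √7090/√19500 = √(7090/19500) = 0.60298.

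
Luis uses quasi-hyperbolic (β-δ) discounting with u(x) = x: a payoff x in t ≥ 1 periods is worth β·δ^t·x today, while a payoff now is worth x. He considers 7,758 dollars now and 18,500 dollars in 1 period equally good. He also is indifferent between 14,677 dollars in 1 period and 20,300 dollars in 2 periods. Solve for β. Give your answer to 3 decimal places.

β ≈ 0.580

The second indifference involves only future payoffs, so β cancels: β·δ^1·14677 = β·δ^2·20300, giving δ = 14677/20300 = 0.72300.
The first indifference: 7758 = β·δ·18500, so β = 7758/(δ·18500) = 7758/(0.72300·18500) ≈ 0.580.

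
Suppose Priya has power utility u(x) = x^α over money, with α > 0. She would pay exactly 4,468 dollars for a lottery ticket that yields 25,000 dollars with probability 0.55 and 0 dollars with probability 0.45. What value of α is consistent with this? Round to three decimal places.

EU(lottery) = 0.55·25000^α + 0.45·0 = 0.55·25000^α.
Indifference: 4468^α = 0.55·25000^α, so (4468/25000)^α = 0.55.
Taking logs: α·ln(4468/25000) = ln(0.55), so α = -0.597837 / -1.721935 ≈ 0.347.

α ≈ 0.347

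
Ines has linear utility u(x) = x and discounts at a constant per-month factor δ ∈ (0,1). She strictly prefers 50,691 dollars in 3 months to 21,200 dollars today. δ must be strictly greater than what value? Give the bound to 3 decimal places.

The preference means 21200 < δ^3·50691.
Hence δ^3 > 21200/50691 = 0.41822, and x ↦ x^(1/3) is increasing on (0,∞).
δ > (21200/50691)^(1/3) ≈ 0.748.

δ > 0.748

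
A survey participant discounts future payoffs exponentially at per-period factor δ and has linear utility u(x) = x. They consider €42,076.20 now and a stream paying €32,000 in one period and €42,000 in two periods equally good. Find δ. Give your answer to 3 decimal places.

Equating present values: 42076.20 = 32000δ + 42000δ².
Rearranged: 42000δ² + 32000δ − 42076.20 = 0.
By the quadratic formula (taking the positive root), δ = (−32000 + √8092801600.00) / 84000 ≈ 0.690.

δ ≈ 0.690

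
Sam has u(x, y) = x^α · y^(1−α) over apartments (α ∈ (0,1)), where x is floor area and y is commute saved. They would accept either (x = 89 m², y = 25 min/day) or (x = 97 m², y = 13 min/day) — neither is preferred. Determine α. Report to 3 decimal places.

The Cobb–Douglas utilities coincide, so 89^α·25^(1−α) = 97^α·13^(1−α).
Taking logs: α·ln 89 + (1−α)·ln 25 = α·ln 97 + (1−α)·ln 13, i.e. α·-0.086075 = (1−α)·-0.653926.
With A = -0.086075 and B = -0.653926: α·A = (1−α)·B, so α = B/(A+B) = -0.653926/-0.740001 ≈ 0.884.

α ≈ 0.884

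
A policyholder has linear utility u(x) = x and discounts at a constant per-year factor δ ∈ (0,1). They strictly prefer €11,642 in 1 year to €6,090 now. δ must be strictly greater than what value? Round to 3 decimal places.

The preference means 6090 < δ·11642.
Dividing through by 11642 gives δ > 0.52311.

δ > 0.523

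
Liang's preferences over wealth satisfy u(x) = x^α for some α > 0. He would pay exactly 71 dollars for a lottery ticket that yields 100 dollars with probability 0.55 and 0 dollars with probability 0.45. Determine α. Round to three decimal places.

Since u(0) = 0, the lottery's EU is 0.55·100^α.
Setting u(71) equal to that: 71^α = 0.55·100^α ⇒ (71/100)^α = 0.55.
Take logs: α = ln 0.55 / ln(71/100) ≈ 1.74556.

α ≈ 1.746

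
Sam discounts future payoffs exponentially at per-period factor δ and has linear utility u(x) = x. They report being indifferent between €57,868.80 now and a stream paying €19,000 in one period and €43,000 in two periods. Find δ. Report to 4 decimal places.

δ ≈ 0.9600

Equating present values: 57868.80 = 19000δ + 43000δ².
So 43000δ² + 19000δ − 57868.80 = 0.
The positive root is δ = [−19000 + √(19000² + 4·43000·57868.80)] / (2·43000) = (−19000 + 101560.000)/86000 ≈ 0.9600.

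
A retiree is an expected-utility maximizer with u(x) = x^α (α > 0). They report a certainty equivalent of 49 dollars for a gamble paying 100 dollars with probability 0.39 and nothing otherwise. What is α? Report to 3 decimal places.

α ≈ 1.320

EU(lottery) = 0.39·100^α + 0.61·0 = 0.39·100^α.
Equating: 49^α = 0.39·100^α, i.e. 0.4900^α = 0.39.
α = ln(0.39) / ln(49/100) = -0.941609/-0.713350 ≈ 1.320.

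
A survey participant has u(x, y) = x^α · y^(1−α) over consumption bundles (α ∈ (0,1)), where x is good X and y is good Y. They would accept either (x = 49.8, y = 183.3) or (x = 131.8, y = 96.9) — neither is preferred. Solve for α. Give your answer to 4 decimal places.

α ≈ 0.3958

Indifference: 49.8^α · 183.3^(1−α) = 131.8^α · 96.9^(1−α).
Taking logs: α·ln 49.8 + (1−α)·ln 183.3 = α·ln 131.8 + (1−α)·ln 96.9, i.e. α·-0.9732706 = (1−α)·-0.6374446.
Thus α·(-1.6107152) = -0.6374446, so α = -0.6374446/-1.6107152 ≈ 0.3958.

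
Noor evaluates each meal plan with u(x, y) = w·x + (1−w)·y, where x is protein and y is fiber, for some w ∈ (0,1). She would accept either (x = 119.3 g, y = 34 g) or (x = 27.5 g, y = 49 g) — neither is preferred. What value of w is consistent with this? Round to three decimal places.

w = 0.140

u(119.3,34) = u(27.5,49) means w·119.3 + (1−w)·34 = w·27.5 + (1−w)·49.
w·(119.3−27.5) = (1−w)·(49−34), i.e. w·91.8 = (1−w)·15.
Hence w = 15/(91.8+15) = 15/106.8 = 0.140.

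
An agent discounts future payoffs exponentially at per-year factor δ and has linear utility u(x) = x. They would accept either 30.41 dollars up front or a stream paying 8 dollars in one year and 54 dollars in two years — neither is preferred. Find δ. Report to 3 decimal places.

Present value of the stream is 8·δ + 54·δ². Indifference gives 8δ + 54δ² = 30.41.
That is, 54δ² + 8δ − 30.41 = 0, a quadratic in δ.
The positive root is δ = [−8 + √(8² + 4·54·30.41)] / (2·54) = (−8 + 81.441)/108 ≈ 0.680.

δ ≈ 0.680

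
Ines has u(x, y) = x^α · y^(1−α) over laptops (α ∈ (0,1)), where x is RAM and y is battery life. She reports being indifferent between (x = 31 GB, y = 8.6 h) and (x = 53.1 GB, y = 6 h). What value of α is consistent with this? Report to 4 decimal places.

Indifference: 31^α · 8.6^(1−α) = 53.1^α · 6^(1−α).
Taking logs: α·ln 31 + (1−α)·ln 8.6 = α·ln 53.1 + (1−α)·ln 6, i.e. α·-0.5381897 = (1−α)·-0.3600027.
Thus α·(-0.8981924) = -0.3600027, so α = -0.3600027/-0.8981924 ≈ 0.4008.

α ≈ 0.4008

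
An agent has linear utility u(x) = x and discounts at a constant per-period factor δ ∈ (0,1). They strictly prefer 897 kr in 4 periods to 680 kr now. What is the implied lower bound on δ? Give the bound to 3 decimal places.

δ > 0.933

Comparing present values: 680 < δ^4·897.
So δ^4 > 680/897 = 0.75808; taking the 4th root of both positive sides preserves the inequality.
δ > (680/897)^(1/4) ≈ 0.933.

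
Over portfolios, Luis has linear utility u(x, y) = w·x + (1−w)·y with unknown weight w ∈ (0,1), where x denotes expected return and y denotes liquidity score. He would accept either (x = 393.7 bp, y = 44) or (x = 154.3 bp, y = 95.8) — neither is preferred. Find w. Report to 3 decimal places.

Indifference: w·393.7 + (1−w)·44 = w·154.3 + (1−w)·95.8.
Rearranging, 239.4·w − 51.8·(1−w) = 0.
The marginal rate of substitution is 51.8/239.4, so w = 51.8/(239.4+51.8) = 0.178.

w = 0.178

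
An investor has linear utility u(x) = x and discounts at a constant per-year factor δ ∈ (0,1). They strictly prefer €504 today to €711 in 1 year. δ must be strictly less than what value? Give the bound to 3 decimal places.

The preference means 504 > δ·711.
Dividing through by 711 gives δ < 0.70886.

δ < 0.709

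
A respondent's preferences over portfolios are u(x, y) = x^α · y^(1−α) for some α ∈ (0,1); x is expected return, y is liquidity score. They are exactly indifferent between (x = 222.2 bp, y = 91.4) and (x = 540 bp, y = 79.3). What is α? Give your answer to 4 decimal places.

Set the two utilities equal: 222.2^α·91.4^(1−α) = 540^α·79.3^(1−α).
Rearrange to (222.2/540)^α = (79.3/91.4)^(1−α) and take logs: α·-0.8879913 = (1−α)·-0.1420073.
So α/(1−α) = (-0.1420073)/(-0.8879913) = 0.1599197, and α = 0.1599197/1.1599197 ≈ 0.1379.

α ≈ 0.1379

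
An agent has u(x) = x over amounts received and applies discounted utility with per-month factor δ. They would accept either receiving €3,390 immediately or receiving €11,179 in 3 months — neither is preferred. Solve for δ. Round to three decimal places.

δ ≈ 0.672

Indifference means u(3390) = δ^3 · u(11179), so δ^3 = u(3390)/u(11179).
With u(x) = x: δ^3 = 3390/11179 = 0.30325.
Hence δ = (0.30325)^(1/3) = 0.67184.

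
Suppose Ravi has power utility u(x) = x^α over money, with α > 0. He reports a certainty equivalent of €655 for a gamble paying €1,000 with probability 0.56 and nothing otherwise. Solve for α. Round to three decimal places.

α ≈ 1.370

EU(lottery) = 0.56·1000^α + 0.44·0 = 0.56·1000^α.
Indifference: 655^α = 0.56·1000^α, so (655/1000)^α = 0.56.
α = ln(0.56) / ln(655/1000) = -0.579818/-0.423120 ≈ 1.370.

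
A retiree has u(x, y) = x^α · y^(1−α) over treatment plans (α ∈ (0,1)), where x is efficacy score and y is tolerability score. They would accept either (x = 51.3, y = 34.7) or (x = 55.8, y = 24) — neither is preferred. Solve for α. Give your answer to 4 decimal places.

Set the two utilities equal: 51.3^α·34.7^(1−α) = 55.8^α·24^(1−α).
(51.3/55.8)^α = (24/34.7)^(1−α); take logs: α·ln(51.3/55.8) = (1−α)·ln(24/34.7), i.e. α·-0.0840831 = (1−α)·-0.3686859.
So α/(1−α) = (-0.3686859)/(-0.0840831) = 4.3847801, and α = 4.3847801/5.3847801 ≈ 0.8143.

α ≈ 0.8143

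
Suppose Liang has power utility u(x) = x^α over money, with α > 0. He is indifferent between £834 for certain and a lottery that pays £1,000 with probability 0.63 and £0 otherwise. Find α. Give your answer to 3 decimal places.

α ≈ 2.545

EU(lottery) = 0.63·1000^α + 0.37·0 = 0.63·1000^α.
Equating: 834^α = 0.63·1000^α, i.e. 0.8340^α = 0.63.
Taking logs: α·ln(834/1000) = ln(0.63), so α = -0.462035 / -0.181522 ≈ 2.545.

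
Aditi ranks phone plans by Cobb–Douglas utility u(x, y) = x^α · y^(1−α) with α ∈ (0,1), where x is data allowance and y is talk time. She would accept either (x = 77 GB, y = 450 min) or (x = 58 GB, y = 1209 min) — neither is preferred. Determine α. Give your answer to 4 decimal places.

α ≈ 0.7772

The Cobb–Douglas utilities coincide, so 77^α·450^(1−α) = 58^α·1209^(1−α).
Rearrange to (77/58)^α = (1209/450)^(1−α) and take logs: α·0.2833624 = (1−α)·0.9883013.
Thus α·(1.2716637) = 0.9883013, so α = 0.9883013/1.2716637 ≈ 0.7772.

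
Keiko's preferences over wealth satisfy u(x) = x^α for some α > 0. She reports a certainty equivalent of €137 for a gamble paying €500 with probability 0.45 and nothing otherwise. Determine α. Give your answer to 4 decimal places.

The lottery's expected utility is 0.45·u(500) + 0.55·u(0) = 0.45·500^α (since u(0) = 0 for α > 0).
Equating: 137^α = 0.45·500^α, i.e. 0.2740^α = 0.45.
Taking logs: α·ln(137/500) = ln(0.45), so α = -0.7985077 / -1.2946272 ≈ 0.6168.

α ≈ 0.6168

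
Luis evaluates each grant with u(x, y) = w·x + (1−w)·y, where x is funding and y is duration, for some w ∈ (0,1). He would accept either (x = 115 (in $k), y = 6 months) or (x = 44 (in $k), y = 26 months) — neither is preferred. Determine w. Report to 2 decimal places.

Equating utilities: w·115 + (1−w)·6 = w·44 + (1−w)·26.
Collecting terms: w·71 = (1−w)·20.
Hence w = 20/(71+20) = 20/91 = 0.22.

w = 0.22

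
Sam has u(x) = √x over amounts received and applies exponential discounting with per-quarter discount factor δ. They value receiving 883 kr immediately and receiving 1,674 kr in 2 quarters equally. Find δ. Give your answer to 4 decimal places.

δ ≈ 0.8522

Indifference means u(883) = δ^2 · u(1674), so δ^2 = u(883)/u(1674).
Since u(x) = √x, δ^2 = √(883/1674) = 0.72628.
Taking the square root: δ = 0.72628^(1/2) ≈ 0.8522.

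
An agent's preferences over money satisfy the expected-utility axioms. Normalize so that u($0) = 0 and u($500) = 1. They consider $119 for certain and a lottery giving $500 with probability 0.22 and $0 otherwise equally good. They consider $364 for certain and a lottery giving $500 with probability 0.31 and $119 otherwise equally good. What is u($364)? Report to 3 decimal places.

First, u($119) = 0.22·u($500) + 0.78·u($0) = 0.22.
Then u($364) = 0.31·u($500) + 0.69·u($119) = 0.31·1.00 + 0.69·0.22 = 0.4618.

0.462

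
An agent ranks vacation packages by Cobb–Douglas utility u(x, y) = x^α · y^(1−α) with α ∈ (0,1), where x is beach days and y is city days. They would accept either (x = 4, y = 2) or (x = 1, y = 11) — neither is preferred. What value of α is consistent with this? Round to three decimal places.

α ≈ 0.552

The Cobb–Douglas utilities coincide, so 4^α·2^(1−α) = 1^α·11^(1−α).
Rearrange to (4/1)^α = (11/2)^(1−α) and take logs: α·1.386294 = (1−α)·1.704748.
So α/(1−α) = (1.704748)/(1.386294) = 1.229716, and α = 1.229716/2.229716 ≈ 0.552.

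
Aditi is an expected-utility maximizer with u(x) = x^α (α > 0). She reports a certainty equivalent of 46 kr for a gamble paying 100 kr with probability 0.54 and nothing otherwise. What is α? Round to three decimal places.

The lottery's expected utility is 0.54·u(100) + 0.46·u(0) = 0.54·100^α (since u(0) = 0 for α > 0).
Setting u(46) equal to that: 46^α = 0.54·100^α ⇒ (46/100)^α = 0.54.
Taking logs: α·ln(46/100) = ln(0.54), so α = -0.616186 / -0.776529 ≈ 0.794.

α ≈ 0.794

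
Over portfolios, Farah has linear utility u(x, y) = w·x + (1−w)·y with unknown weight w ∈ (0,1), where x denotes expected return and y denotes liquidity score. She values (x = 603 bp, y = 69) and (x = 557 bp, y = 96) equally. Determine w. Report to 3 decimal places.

w = 0.370

Indifference: w·603 + (1−w)·69 = w·557 + (1−w)·96.
Collecting terms: w·46 = (1−w)·27.
Hence w = 27/(46+27) = 27/73 = 0.370.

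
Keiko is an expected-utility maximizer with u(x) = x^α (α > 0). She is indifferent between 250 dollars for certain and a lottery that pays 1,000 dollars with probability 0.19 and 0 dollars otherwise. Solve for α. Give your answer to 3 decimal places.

α ≈ 1.198

Since u(0) = 0, the lottery's EU is 0.19·1000^α.
Indifference: 250^α = 0.19·1000^α, so (250/1000)^α = 0.19.
α = ln(0.19) / ln(250/1000) = -1.660731/-1.386294 ≈ 1.198.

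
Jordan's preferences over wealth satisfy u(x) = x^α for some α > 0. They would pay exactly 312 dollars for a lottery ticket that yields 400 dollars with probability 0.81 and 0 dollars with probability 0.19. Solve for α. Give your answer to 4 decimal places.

α ≈ 0.8481

EU(lottery) = 0.81·400^α + 0.19·0 = 0.81·400^α.
Indifference: 312^α = 0.81·400^α, so (312/400)^α = 0.81.
Take logs: α = ln 0.81 / ln(312/400) ≈ 0.848104.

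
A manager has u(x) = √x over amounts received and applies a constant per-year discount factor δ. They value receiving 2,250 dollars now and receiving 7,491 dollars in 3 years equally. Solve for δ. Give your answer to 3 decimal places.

δ ≈ 0.818

Equating discounted utilities: u(2250) = δ^3·u(7491) ⇒ δ^3 = u(2250)/u(7491).
Since u(x) = √x, δ^3 = √(2250/7491) = 0.54805.
Hence δ = (0.54805)^(1/3) = 0.81835.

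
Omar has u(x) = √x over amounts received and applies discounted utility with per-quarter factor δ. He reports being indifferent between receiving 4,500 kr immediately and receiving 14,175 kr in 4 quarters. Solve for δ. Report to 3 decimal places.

δ ≈ 0.866

Indifference means u(4500) = δ^4 · u(14175), so δ^4 = u(4500)/u(14175).
Since u(x) = √x, δ^4 = √(4500/14175) = 0.56344.
Hence δ = (0.56344)^(1/4) = 0.86639.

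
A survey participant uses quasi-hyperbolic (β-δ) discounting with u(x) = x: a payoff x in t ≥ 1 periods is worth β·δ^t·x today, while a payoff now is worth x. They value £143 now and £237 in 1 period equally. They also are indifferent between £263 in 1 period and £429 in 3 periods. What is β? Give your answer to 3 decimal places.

The second indifference involves only future payoffs, so β cancels: β·δ^1·263 = β·δ^3·429, giving δ^2 = 263/429 = 0.61305, so δ = 0.78298.
The first indifference: 143 = β·δ·237, so β = 143/(δ·237) = 143/(0.78298·237) ≈ 0.771.

β ≈ 0.771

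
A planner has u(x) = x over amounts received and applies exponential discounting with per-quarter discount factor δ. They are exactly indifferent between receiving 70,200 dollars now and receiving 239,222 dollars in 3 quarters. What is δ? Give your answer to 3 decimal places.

The payoff in 3 quarters is discounted by δ^3, so u(70200) = δ^3·u(239222) and δ^3 = u(70200)/u(239222).
With u(x) = x: δ^3 = 70200/239222 = 0.29345.
Taking the cube root: δ = 0.29345^(1/3) ≈ 0.665.

δ ≈ 0.665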